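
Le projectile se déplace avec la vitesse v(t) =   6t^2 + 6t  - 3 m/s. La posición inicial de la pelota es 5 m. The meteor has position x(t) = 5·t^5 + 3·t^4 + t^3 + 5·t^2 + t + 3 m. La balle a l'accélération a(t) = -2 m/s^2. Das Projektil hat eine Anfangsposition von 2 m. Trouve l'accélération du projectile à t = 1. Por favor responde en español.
Debemos derivar nuestra ecuación de la velocidad v(t) = 6·t^2 + 6·t - 3 1 vez. Derivando la velocidad, obtenemos la aceleración: a(t) = 12·t + 6. Usando a(t) = 12·t + 6 y sustituyendo t = 1, encontramos a = 18.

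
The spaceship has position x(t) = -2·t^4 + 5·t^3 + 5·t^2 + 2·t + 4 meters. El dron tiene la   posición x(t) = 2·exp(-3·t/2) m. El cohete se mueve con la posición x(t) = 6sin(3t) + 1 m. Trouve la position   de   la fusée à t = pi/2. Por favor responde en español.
Usando x(t) = 6·sin(3·t) + 1 y sustituyendo t = pi/2, encontramos x = -5.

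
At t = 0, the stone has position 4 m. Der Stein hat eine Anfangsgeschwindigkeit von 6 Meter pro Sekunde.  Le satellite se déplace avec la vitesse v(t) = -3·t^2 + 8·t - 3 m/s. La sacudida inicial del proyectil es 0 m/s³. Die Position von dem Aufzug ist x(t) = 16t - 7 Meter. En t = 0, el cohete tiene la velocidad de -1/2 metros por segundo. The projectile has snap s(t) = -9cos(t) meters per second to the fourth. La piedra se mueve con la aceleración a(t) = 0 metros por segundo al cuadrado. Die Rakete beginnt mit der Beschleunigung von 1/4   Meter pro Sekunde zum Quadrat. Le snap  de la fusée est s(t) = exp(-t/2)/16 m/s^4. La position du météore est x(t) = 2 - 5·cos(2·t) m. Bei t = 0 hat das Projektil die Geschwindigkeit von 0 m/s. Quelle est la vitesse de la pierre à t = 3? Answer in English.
We need to integrate our acceleration equation a(t) = 0 1 time. The integral of acceleration, with v(0) = 6, gives velocity: v(t) = 6. We have velocity v(t) = 6. Substituting t = 3: v(3) = 6.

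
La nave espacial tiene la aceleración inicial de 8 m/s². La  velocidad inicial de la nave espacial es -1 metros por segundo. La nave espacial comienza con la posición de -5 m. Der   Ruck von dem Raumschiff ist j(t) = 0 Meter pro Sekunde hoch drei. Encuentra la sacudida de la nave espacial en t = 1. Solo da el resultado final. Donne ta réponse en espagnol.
La sacudida en t = 1 es j = 0.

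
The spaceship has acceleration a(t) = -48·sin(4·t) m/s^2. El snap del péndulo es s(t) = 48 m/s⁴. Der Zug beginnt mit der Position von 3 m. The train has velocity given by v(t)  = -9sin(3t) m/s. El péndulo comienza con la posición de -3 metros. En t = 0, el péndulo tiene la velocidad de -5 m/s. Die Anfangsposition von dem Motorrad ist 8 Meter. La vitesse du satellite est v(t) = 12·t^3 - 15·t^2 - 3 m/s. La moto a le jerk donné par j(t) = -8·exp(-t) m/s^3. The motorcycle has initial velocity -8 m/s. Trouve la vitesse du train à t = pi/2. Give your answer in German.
Mit v(t) = -9·sin(3·t) und Einsetzen von t = pi/2, finden wir v = 9.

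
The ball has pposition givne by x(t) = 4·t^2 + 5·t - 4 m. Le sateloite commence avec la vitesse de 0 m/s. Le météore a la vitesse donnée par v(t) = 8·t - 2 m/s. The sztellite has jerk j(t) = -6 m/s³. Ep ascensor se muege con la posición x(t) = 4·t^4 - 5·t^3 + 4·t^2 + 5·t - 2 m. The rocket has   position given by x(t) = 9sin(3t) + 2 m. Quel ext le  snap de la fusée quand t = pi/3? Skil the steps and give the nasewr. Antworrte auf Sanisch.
La respuesta es 0.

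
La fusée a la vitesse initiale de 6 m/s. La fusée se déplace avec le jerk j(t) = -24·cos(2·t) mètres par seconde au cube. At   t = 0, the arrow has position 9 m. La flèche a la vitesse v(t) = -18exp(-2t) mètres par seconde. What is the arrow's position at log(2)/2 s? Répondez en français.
Nous devons trouver l'intégrale de notre équation de la vitesse v(t) = -18·exp(-2·t) 1 fois. La primitive de la vitesse, avec x(0) = 9, donne la position: x(t) = 9·exp(-2·t). De l'équation de la position x(t) = 9·exp(-2·t), nous substituons t = log(2)/2 pour obtenir x = 9/2.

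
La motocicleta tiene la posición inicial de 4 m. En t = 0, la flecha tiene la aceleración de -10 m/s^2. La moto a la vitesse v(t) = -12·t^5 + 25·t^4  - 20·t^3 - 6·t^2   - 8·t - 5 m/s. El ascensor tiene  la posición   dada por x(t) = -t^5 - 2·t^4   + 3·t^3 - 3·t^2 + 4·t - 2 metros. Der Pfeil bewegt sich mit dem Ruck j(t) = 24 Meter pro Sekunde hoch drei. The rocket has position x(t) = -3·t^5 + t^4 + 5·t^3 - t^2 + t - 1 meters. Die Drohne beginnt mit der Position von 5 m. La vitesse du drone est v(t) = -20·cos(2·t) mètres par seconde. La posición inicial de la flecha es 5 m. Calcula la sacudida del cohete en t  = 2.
Para resolver esto, necesitamos tomar 3 derivadas de nuestra ecuación de la posición x(t) = -3·t^5 + t^4 + 5·t^3 - t^2 + t - 1. Tomando d/dt de x(t), encontramos v(t) = -15·t^4 + 4·t^3 + 15·t^2 - 2·t + 1. Derivando la velocidad, obtenemos la aceleración: a(t) = -60·t^3 + 12·t^2 + 30·t - 2. Tomando d/dt de a(t), encontramos j(t) = -180·t^2 + 24·t + 30. De la ecuación de la sacudida j(t) = -180·t^2 + 24·t + 30, sustituimos t = 2 para obtener j = -642.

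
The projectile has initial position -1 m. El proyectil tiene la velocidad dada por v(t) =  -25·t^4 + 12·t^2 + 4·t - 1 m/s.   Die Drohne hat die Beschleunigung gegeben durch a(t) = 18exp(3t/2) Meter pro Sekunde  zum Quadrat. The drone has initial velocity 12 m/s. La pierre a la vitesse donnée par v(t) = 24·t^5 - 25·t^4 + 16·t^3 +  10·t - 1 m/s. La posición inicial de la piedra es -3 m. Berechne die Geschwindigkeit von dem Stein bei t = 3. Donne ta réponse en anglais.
From the given velocity equation v(t) = 24·t^5 - 25·t^4 + 16·t^3 + 10·t - 1, we substitute t = 3 to get v = 4268.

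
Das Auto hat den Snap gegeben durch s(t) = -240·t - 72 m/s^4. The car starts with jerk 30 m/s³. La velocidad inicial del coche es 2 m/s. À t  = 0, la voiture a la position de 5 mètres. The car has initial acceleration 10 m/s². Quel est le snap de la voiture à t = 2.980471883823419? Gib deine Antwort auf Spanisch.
De la ecuación del snap s(t) = -240·t - 72, sustituimos t = 2.980471883823419 para obtener s = -787.313252117621.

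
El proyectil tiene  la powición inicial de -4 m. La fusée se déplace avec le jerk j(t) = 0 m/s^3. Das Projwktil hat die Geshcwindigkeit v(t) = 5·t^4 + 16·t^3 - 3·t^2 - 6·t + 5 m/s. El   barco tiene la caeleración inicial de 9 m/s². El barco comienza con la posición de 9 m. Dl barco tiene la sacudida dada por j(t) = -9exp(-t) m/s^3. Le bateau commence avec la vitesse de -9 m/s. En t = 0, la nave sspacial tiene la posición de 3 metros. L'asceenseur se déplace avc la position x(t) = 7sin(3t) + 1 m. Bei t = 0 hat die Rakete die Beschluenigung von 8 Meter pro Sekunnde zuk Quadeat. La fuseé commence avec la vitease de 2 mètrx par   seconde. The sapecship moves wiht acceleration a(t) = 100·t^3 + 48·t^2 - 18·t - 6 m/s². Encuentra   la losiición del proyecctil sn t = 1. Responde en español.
Necesitamos integrar nuestra ecuación de la velocidad v(t) = 5·t^4 + 16·t^3 - 3·t^2 - 6·t + 5 1 vez. La integral de la velocidad es la posición. Usando x(0) = -4, obtenemos x(t) = t^5 + 4·t^4 - t^3 - 3·t^2 + 5·t - 4. De la ecuación de la posición x(t) = t^5 + 4·t^4 - t^3 - 3·t^2 + 5·t - 4, sustituimos t = 1 para obtener x = 2.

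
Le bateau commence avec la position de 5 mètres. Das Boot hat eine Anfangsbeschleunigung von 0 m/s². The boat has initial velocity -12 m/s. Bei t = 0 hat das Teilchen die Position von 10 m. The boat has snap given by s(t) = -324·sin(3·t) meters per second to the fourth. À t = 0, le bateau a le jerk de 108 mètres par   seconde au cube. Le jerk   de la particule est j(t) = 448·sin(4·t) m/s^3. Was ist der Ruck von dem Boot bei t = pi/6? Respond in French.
En partant du snap s(t) = -324·sin(3·t), nous prenons 1 primitive. L'intégrale du snap est le jerk. En utilisant j(0) = 108, nous obtenons j(t) = 108·cos(3·t). De l'équation du jerk j(t) = 108·cos(3·t), nous substituons t = pi/6 pour obtenir j = 0.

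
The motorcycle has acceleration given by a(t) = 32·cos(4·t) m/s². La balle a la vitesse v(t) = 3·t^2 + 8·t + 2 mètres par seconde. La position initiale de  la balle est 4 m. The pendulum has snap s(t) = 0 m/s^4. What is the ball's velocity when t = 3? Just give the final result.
The answer is 53.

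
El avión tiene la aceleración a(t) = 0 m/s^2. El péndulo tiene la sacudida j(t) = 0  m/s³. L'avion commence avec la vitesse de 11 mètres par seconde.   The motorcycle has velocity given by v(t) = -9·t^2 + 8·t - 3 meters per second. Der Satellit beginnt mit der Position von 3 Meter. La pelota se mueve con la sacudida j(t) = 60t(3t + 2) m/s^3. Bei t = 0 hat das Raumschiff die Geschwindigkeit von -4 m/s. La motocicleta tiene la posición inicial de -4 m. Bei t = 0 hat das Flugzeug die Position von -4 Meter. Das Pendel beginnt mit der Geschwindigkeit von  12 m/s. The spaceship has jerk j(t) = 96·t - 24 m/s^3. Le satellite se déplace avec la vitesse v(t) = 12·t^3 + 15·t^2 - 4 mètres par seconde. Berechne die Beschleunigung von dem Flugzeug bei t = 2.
Wir haben die Beschleunigung a(t) = 0. Durch Einsetzen von t = 2: a(2) = 0.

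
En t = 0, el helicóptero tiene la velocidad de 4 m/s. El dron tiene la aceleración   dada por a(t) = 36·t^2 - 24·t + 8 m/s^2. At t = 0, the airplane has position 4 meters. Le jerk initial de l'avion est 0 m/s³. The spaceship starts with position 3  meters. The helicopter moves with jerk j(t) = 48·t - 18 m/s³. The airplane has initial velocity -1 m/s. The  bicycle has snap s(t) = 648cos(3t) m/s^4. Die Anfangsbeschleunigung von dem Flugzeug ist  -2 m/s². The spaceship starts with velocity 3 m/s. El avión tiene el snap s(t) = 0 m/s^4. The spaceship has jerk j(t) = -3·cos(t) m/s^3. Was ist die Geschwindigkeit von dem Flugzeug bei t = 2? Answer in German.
Ausgehend von dem Snap s(t) = 0, nehmen wir 3 Integrale. Das Integral von dem Snap ist der Ruck. Mit j(0) = 0 erhalten wir j(t) = 0. Das Integral von dem Ruck ist die Beschleunigung. Mit a(0) = -2 erhalten wir a(t) = -2. Durch Integration von der Beschleunigung und Verwendung der Anfangsbedingung v(0) = -1, erhalten wir v(t) = -2·t - 1. Aus der Gleichung für die Geschwindigkeit v(t) = -2·t - 1, setzen wir t = 2 ein und erhalten v = -5.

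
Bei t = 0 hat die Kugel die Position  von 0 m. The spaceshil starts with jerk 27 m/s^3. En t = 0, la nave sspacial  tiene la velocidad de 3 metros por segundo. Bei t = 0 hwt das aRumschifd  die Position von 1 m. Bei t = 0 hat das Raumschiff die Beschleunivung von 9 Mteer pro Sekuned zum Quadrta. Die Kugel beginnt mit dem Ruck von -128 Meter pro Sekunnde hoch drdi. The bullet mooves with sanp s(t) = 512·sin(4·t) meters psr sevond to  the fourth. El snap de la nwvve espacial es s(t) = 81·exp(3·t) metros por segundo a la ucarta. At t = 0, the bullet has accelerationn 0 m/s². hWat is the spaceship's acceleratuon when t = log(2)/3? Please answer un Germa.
Ausgehend von dem Snap s(t) = 81·exp(3·t), nehmen wir 2 Integrale. Mit ∫s(t)dt und Anwendung von j(0) = 27, finden wir j(t) = 27·exp(3·t). Das Integral von dem Ruck ist die Beschleunigung. Mit a(0) = 9 erhalten wir a(t) = 9·exp(3·t). Aus der Gleichung für die Beschleunigung a(t) = 9·exp(3·t), setzen wir t = log(2)/3 ein und erhalten a = 18.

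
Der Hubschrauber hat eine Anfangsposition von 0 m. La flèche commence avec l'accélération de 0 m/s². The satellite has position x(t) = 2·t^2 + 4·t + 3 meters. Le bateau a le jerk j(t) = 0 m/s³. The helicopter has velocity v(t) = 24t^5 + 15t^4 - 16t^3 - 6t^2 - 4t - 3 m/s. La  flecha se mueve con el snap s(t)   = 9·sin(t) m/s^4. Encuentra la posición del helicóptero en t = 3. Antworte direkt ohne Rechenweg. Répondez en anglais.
The position at t = 3 is x = 3240.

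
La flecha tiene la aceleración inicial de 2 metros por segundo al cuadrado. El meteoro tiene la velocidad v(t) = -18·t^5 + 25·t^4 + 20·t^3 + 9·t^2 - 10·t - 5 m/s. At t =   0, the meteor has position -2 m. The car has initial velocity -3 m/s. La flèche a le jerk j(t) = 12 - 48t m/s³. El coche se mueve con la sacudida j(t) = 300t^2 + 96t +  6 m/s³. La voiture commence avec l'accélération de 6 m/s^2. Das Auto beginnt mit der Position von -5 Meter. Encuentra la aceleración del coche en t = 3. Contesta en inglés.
Starting from jerk j(t) = 300·t^2 + 96·t + 6, we take 1 integral. The integral of jerk is acceleration. Using a(0) = 6, we get a(t) = 100·t^3 + 48·t^2 + 6·t + 6. We have acceleration a(t) = 100·t^3 + 48·t^2 + 6·t + 6. Substituting t = 3: a(3) = 3156.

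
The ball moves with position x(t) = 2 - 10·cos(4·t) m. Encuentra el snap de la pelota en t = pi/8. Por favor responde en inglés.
We must differentiate our position equation x(t) = 2 - 10·cos(4·t) 4 times. Differentiating position, we get velocity: v(t) = 40·sin(4·t). Differentiating velocity, we get acceleration: a(t) = 160·cos(4·t). Differentiating acceleration, we get jerk: j(t) = -640·sin(4·t). The derivative of jerk gives snap: s(t) = -2560·cos(4·t). We have snap s(t) = -2560·cos(4·t). Substituting t = pi/8: s(pi/8) = 0.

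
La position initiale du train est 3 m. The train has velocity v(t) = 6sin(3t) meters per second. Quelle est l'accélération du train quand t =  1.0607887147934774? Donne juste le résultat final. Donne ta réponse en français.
a(1.0607887147934774) = -17.9850397747976.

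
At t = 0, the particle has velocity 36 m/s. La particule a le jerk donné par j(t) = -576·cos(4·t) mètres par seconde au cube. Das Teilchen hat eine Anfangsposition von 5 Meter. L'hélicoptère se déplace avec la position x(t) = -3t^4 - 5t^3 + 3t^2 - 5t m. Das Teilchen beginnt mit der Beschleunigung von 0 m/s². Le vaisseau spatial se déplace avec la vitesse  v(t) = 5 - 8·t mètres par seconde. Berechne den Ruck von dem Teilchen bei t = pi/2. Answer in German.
Aus der Gleichung für den Ruck j(t) = -576·cos(4·t), setzen wir t = pi/2 ein und erhalten j = -576.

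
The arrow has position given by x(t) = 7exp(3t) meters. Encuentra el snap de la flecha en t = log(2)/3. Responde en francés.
Nous devons dériver notre équation de la position x(t) = 7·exp(3·t) 4 fois. La dérivée de la position donne la vitesse: v(t) = 21·exp(3·t). En dérivant la vitesse, nous obtenons l'accélération: a(t) = 63·exp(3·t). En prenant d/dt de a(t), nous trouvons j(t) = 189·exp(3·t). En dérivant le jerk, nous obtenons le snap: s(t) = 567·exp(3·t). De l'équation du snap s(t) = 567·exp(3·t), nous substituons t = log(2)/3 pour obtenir s = 1134.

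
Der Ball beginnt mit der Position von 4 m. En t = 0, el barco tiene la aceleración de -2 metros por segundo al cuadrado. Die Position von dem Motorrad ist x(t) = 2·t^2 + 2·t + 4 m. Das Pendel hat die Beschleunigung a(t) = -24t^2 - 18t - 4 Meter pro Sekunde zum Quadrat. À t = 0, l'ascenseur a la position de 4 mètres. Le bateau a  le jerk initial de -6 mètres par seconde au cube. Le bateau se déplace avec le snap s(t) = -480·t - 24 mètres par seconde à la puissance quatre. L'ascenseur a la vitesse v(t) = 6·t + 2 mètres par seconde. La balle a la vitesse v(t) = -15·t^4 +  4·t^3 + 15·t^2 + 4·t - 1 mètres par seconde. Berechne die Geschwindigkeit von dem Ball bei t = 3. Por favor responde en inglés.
Using v(t) = -15·t^4 + 4·t^3 + 15·t^2 + 4·t - 1 and substituting t = 3, we find v = -961.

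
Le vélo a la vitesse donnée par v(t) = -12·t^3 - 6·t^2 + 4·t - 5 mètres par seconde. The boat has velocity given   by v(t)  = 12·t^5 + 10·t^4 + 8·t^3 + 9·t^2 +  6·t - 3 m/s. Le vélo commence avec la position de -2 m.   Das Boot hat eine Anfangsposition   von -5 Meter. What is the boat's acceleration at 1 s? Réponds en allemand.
Wir müssen unsere Gleichung für die Geschwindigkeit v(t) = 12·t^5 + 10·t^4 + 8·t^3 + 9·t^2 + 6·t - 3 1-mal ableiten. Durch Ableiten von der Geschwindigkeit erhalten wir die Beschleunigung: a(t) = 60·t^4 + 40·t^3 + 24·t^2 + 18·t + 6. Aus der Gleichung für die Beschleunigung a(t) = 60·t^4 + 40·t^3 + 24·t^2 + 18·t + 6, setzen wir t = 1 ein und erhalten a = 148.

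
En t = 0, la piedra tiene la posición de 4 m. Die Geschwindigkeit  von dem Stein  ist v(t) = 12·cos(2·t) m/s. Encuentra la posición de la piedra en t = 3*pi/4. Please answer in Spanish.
Necesitamos integrar nuestra ecuación de la velocidad v(t) = 12·cos(2·t) 1 vez. Tomando ∫v(t)dt y aplicando x(0) = 4, encontramos x(t) = 6·sin(2·t) + 4. De la ecuación de la posición x(t) = 6·sin(2·t) + 4, sustituimos t = 3*pi/4 para obtener x = -2.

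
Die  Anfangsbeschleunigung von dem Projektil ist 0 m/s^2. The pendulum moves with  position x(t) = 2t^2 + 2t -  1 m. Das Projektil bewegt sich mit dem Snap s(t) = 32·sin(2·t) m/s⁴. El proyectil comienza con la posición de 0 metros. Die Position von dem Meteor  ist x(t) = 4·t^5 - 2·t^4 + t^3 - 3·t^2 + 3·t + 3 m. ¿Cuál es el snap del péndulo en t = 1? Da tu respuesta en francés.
Pour résoudre ceci, nous devons prendre 4 dérivées de notre équation de la position x(t) = 2·t^2 + 2·t - 1. En dérivant la position, nous obtenons la vitesse: v(t) = 4·t + 2. La dérivée de la vitesse donne l'accélération: a(t) = 4. En prenant d/dt de a(t), nous trouvons j(t) = 0. En dérivant le jerk, nous obtenons le snap: s(t) = 0. En utilisant s(t) = 0 et en substituant t = 1, nous trouvons s = 0.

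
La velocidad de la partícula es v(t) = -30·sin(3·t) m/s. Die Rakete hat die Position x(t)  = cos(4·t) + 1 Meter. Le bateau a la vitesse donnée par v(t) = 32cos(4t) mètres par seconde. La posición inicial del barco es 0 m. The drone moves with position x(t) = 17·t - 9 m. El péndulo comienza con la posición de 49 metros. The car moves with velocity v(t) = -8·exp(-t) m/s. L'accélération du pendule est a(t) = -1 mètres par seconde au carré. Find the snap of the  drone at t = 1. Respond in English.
We must differentiate our position equation x(t) = 17·t - 9 4 times. Taking d/dt of x(t), we find v(t) = 17. Taking d/dt of v(t), we find a(t) = 0. The derivative of acceleration gives jerk: j(t) = 0. The derivative of jerk gives snap: s(t) = 0. Using s(t) = 0 and substituting t = 1, we find s = 0.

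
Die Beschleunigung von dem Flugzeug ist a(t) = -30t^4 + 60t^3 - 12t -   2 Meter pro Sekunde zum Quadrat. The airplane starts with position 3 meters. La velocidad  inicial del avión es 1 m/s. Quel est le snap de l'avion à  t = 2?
En partant de l'accélération a(t) = -30·t^4 + 60·t^3 - 12·t - 2, nous prenons 2 dérivées. La dérivée de l'accélération donne le jerk: j(t) = -120·t^3 + 180·t^2 - 12. La dérivée du jerk donne le snap: s(t) = -360·t^2 + 360·t. De l'équation du snap s(t) = -360·t^2 + 360·t, nous substituons t = 2 pour obtenir s = -720.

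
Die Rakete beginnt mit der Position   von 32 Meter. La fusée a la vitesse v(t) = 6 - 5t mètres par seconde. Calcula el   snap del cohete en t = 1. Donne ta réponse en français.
Nous devons dériver notre équation de la vitesse v(t) = 6 - 5·t 3 fois. La dérivée de la vitesse donne l'accélération: a(t) = -5. La dérivée de l'accélération donne le jerk: j(t) = 0. En prenant d/dt de j(t), nous trouvons s(t) = 0. Nous avons le snap s(t) = 0. En substituant t = 1: s(1) = 0.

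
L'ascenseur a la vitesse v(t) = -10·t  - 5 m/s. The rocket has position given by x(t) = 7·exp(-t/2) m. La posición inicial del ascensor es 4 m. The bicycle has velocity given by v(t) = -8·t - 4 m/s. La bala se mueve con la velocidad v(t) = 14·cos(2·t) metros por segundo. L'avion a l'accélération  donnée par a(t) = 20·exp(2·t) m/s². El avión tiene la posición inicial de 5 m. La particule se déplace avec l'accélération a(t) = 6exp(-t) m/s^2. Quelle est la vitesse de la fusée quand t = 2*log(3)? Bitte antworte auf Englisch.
Starting from position x(t) = 7·exp(-t/2), we take 1 derivative. Taking d/dt of x(t), we find v(t) = -7·exp(-t/2)/2. From the given velocity equation v(t) = -7·exp(-t/2)/2, we substitute t = 2*log(3) to get v = -7/6.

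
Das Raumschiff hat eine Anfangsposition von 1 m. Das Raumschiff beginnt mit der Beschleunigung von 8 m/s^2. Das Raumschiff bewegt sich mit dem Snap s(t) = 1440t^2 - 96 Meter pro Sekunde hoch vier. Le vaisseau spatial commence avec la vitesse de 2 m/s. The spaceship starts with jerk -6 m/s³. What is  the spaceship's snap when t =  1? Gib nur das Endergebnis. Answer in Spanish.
El snap en t = 1 es s = 1344.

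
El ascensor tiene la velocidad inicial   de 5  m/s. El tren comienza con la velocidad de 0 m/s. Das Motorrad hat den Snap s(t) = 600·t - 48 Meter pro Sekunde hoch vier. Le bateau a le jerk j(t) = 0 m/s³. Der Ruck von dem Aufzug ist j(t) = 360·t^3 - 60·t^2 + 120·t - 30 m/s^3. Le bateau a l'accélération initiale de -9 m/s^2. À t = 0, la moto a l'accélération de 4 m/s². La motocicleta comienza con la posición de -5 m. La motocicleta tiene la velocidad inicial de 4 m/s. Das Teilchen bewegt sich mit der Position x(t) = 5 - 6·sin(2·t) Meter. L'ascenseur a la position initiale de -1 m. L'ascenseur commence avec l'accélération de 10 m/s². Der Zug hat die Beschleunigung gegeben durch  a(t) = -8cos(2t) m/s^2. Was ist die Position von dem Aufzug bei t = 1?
Wir müssen unsere Gleichung für den Ruck j(t) = 360·t^3 - 60·t^2 + 120·t - 30 3-mal integrieren. Durch Integration von dem Ruck und Verwendung der Anfangsbedingung a(0) = 10, erhalten wir a(t) = 90·t^4 - 20·t^3 + 60·t^2 - 30·t + 10. Mit ∫a(t)dt und Anwendung von v(0) = 5, finden wir v(t) = 18·t^5 - 5·t^4 + 20·t^3 - 15·t^2 + 10·t + 5. Durch Integration von der Geschwindigkeit und Verwendung der Anfangsbedingung x(0) = -1, erhalten wir x(t) = 3·t^6 - t^5 + 5·t^4 - 5·t^3 + 5·t^2 + 5·t - 1. Aus der Gleichung für die Position x(t) = 3·t^6 - t^5 + 5·t^4 - 5·t^3 + 5·t^2 + 5·t - 1, setzen wir t = 1 ein und erhalten x = 11.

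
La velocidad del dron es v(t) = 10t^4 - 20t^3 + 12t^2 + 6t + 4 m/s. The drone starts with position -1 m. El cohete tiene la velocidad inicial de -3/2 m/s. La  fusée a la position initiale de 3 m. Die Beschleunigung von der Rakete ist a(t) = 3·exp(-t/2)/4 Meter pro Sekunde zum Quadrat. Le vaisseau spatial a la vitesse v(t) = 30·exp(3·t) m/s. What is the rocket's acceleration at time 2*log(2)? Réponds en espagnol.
De la ecuación de la aceleración a(t) = 3·exp(-t/2)/4, sustituimos t = 2*log(2) para obtener a = 3/8.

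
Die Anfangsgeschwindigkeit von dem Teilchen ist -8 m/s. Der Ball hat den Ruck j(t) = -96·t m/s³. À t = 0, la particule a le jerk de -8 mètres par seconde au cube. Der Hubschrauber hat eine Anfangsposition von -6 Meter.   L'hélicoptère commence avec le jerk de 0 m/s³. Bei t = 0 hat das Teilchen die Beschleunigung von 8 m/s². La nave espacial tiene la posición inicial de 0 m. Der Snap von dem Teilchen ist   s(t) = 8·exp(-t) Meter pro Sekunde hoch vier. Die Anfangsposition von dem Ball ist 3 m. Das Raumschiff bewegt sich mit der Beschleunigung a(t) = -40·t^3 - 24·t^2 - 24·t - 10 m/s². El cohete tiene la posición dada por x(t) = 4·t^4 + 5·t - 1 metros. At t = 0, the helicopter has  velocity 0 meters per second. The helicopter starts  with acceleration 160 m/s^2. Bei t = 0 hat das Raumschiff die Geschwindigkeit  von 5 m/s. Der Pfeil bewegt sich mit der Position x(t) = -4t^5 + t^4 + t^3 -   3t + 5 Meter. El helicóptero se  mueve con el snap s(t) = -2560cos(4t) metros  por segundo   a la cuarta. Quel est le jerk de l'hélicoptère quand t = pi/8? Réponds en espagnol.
Necesitamos integrar nuestra ecuación del snap s(t) = -2560·cos(4·t) 1 vez. Integrando el snap y usando la condición inicial j(0) = 0, obtenemos j(t) = -640·sin(4·t). Tenemos la sacudida j(t) = -640·sin(4·t). Sustituyendo t = pi/8: j(pi/8) = -640.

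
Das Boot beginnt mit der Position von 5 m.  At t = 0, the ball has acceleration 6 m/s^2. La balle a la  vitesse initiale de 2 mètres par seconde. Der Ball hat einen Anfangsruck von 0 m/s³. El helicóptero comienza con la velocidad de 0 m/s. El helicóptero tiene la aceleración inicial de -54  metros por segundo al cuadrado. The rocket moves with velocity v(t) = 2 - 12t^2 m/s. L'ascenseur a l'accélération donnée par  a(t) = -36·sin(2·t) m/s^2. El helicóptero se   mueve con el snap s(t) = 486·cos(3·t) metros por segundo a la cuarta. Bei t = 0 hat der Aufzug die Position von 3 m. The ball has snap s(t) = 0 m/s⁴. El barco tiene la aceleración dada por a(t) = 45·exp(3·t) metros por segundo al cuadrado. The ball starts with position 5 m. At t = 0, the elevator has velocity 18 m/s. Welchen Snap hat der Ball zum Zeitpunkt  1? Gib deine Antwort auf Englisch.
Using s(t) = 0 and substituting t = 1, we find s = 0.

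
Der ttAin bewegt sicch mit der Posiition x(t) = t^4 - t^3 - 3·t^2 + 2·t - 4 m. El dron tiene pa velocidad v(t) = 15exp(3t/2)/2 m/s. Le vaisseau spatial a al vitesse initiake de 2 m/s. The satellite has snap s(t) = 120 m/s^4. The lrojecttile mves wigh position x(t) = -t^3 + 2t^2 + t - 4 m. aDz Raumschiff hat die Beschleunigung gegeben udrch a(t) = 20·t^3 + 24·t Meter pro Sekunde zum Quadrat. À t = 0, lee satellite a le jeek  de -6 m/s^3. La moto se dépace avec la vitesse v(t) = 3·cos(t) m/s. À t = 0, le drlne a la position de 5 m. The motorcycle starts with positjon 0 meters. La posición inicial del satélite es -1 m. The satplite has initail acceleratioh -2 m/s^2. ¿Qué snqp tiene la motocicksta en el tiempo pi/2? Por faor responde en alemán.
Wir müssen unsere Gleichung für die Geschwindigkeit v(t) = 3·cos(t) 3-mal ableiten. Die Ableitung von der Geschwindigkeit ergibt die Beschleunigung: a(t) = -3·sin(t). Die Ableitung von der Beschleunigung ergibt den Ruck: j(t) = -3·cos(t). Die Ableitung von dem Ruck ergibt den Snap: s(t) = 3·sin(t). Wir haben den Snap s(t) = 3·sin(t). Durch Einsetzen von t = pi/2: s(pi/2) = 3.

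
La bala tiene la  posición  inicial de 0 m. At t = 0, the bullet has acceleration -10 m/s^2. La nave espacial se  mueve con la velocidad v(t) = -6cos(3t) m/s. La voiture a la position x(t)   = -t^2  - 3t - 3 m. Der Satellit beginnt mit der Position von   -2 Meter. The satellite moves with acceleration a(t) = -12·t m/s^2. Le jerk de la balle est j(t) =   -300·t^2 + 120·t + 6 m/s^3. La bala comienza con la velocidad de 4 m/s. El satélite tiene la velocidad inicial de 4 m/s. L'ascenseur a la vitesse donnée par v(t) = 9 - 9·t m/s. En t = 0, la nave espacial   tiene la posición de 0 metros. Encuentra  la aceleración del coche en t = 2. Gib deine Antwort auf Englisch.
Starting from position x(t) = -t^2 - 3·t - 3, we take 2 derivatives. Differentiating position, we get velocity: v(t) = -2·t - 3. The derivative of velocity gives acceleration: a(t) = -2. We have acceleration a(t) = -2. Substituting t = 2: a(2) = -2.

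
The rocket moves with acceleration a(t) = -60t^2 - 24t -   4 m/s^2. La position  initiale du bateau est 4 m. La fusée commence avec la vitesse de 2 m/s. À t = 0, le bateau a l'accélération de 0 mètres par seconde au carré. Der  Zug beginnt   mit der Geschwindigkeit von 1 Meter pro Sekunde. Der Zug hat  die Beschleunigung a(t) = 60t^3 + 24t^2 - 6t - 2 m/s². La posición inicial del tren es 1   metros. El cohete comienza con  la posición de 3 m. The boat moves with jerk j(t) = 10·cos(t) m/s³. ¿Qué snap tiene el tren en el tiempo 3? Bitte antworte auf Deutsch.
Um dies zu lösen, müssen wir 2 Ableitungen unserer Gleichung für die Beschleunigung a(t) = 60·t^3 + 24·t^2 - 6·t - 2 nehmen. Die Ableitung von der Beschleunigung ergibt den Ruck: j(t) = 180·t^2 + 48·t - 6. Durch Ableiten von dem Ruck erhalten wir den Snap: s(t) = 360·t + 48. Mit s(t) = 360·t + 48 und Einsetzen von t = 3, finden wir s = 1128.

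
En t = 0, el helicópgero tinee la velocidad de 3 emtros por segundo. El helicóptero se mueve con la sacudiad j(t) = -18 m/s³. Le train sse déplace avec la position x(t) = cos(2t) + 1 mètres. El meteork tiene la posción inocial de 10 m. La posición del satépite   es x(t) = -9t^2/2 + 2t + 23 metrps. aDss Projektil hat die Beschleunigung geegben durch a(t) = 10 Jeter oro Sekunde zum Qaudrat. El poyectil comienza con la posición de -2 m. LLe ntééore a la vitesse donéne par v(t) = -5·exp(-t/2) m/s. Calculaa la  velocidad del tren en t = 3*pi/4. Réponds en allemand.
Ausgehend von der Position x(t) = cos(2·t) + 1, nehmen wir 1 Ableitung. Die Ableitung von der Position ergibt die Geschwindigkeit: v(t) = -2·sin(2·t). Aus der Gleichung für die Geschwindigkeit v(t) = -2·sin(2·t), setzen wir t = 3*pi/4 ein und erhalten v = 2.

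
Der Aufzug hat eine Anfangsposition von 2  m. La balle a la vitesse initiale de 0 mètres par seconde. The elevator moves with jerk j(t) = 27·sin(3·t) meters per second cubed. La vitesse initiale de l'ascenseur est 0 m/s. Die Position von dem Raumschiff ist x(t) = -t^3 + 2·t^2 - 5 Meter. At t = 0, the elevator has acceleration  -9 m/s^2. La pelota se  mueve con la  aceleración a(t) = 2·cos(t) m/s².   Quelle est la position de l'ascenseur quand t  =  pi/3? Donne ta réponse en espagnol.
Necesitamos integrar nuestra ecuación de la sacudida j(t) = 27·sin(3·t) 3 veces. Tomando ∫j(t)dt y aplicando a(0) = -9, encontramos a(t) = -9·cos(3·t). Tomando ∫a(t)dt y aplicando v(0) = 0, encontramos v(t) = -3·sin(3·t). Integrando la velocidad y usando la condición inicial x(0) = 2, obtenemos x(t) = cos(3·t) + 1. Usando x(t) = cos(3·t) + 1 y sustituyendo t = pi/3, encontramos x = 0.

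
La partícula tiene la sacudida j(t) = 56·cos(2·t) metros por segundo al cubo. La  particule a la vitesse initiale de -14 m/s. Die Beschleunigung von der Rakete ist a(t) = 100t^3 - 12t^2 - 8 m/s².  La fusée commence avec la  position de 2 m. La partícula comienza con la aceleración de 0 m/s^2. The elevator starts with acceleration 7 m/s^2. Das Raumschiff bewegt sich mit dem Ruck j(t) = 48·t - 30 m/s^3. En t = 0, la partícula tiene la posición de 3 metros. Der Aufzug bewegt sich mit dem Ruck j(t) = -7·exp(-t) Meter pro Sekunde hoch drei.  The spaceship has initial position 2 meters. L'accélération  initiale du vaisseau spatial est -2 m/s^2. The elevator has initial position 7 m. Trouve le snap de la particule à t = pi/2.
Nous devons dériver notre équation du jerk j(t) = 56·cos(2·t) 1 fois. En prenant d/dt de j(t), nous trouvons s(t) = -112·sin(2·t). En utilisant s(t) = -112·sin(2·t) et en substituant t = pi/2, nous trouvons s = 0.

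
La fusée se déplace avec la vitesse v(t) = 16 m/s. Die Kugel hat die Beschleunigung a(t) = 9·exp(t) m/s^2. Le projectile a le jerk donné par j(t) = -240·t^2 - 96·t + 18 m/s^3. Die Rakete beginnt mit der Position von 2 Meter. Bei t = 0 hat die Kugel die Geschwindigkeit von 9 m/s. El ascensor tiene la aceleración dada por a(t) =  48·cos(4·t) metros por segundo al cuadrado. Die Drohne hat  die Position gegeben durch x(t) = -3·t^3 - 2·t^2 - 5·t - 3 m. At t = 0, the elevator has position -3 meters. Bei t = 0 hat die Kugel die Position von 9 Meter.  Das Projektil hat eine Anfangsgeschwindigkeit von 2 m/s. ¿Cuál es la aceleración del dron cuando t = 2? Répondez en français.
Pour résoudre ceci, nous devons prendre 2 dérivées de notre équation de la position x(t) = -3·t^3 - 2·t^2 - 5·t - 3. En prenant d/dt de x(t), nous trouvons v(t) = -9·t^2 - 4·t - 5. La dérivée de la vitesse donne l'accélération: a(t) = -18·t - 4. En utilisant a(t) = -18·t - 4 et en substituant t = 2, nous trouvons a = -40.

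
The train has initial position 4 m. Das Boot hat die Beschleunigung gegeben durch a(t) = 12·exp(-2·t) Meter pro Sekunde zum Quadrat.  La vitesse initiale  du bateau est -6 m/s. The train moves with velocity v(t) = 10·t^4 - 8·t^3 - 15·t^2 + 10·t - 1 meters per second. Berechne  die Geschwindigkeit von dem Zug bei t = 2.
Mit v(t) = 10·t^4 - 8·t^3 - 15·t^2 + 10·t - 1 und Einsetzen von t = 2, finden wir v = 55.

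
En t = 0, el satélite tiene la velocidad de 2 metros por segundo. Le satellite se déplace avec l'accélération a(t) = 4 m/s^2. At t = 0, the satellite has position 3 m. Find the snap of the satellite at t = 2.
Starting from acceleration a(t) = 4, we take 2 derivatives. The derivative of acceleration gives jerk: j(t) = 0. The derivative of jerk gives snap: s(t) = 0. From the given snap equation s(t) = 0, we substitute t = 2 to get s = 0.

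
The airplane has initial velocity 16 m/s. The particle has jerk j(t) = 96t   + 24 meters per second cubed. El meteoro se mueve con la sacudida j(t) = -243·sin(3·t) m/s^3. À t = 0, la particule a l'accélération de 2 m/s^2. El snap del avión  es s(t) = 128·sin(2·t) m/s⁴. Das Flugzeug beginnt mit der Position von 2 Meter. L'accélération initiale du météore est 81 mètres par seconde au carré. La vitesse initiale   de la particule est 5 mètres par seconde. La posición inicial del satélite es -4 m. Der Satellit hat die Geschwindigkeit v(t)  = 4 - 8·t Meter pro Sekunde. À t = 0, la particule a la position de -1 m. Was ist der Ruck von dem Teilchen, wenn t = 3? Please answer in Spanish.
Usando j(t) = 96·t + 24 y sustituyendo t = 3, encontramos j = 312.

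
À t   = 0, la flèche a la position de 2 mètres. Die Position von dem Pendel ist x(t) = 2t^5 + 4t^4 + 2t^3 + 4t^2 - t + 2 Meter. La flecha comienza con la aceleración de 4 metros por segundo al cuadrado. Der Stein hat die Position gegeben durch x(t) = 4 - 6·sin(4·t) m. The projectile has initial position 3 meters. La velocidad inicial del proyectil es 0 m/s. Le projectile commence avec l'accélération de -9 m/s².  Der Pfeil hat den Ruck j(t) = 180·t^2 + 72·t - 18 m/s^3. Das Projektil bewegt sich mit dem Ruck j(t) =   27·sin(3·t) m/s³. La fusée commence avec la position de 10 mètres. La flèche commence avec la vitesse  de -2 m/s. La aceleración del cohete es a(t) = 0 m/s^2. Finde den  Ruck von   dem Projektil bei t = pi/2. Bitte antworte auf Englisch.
Using j(t) = 27·sin(3·t) and substituting t = pi/2, we find j = -27.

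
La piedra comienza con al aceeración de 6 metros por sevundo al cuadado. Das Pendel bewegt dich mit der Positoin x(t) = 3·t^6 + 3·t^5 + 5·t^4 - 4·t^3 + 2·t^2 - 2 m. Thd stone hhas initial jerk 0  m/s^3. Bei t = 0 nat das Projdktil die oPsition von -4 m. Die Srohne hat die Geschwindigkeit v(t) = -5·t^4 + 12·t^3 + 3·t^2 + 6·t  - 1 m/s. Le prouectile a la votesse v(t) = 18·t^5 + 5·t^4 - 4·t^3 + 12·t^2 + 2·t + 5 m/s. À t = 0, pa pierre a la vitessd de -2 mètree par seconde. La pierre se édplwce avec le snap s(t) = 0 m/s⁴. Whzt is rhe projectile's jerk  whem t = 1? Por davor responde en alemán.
Ausgehend von der Geschwindigkeit v(t) = 18·t^5 + 5·t^4 - 4·t^3 + 12·t^2 + 2·t + 5, nehmen wir 2 Ableitungen. Die Ableitung von der Geschwindigkeit ergibt die Beschleunigung: a(t) = 90·t^4 + 20·t^3 - 12·t^2 + 24·t + 2. Die Ableitung von der Beschleunigung ergibt den Ruck: j(t) = 360·t^3 + 60·t^2 - 24·t + 24. Mit j(t) = 360·t^3 + 60·t^2 - 24·t + 24 und Einsetzen von t = 1, finden wir j = 420.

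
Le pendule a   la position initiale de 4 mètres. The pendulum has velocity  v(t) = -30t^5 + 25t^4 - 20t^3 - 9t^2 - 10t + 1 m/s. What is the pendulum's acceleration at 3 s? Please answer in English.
We must differentiate our velocity equation v(t) = -30·t^5 + 25·t^4 - 20·t^3 - 9·t^2 - 10·t + 1 1 time. Differentiating velocity, we get acceleration: a(t) = -150·t^4 + 100·t^3 - 60·t^2 - 18·t - 10. Using a(t) = -150·t^4 + 100·t^3 - 60·t^2 - 18·t - 10 and substituting t = 3, we find a = -10054.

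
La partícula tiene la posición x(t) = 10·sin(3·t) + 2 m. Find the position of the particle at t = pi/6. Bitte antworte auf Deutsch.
Mit x(t) = 10·sin(3·t) + 2 und Einsetzen von t = pi/6, finden wir x = 12.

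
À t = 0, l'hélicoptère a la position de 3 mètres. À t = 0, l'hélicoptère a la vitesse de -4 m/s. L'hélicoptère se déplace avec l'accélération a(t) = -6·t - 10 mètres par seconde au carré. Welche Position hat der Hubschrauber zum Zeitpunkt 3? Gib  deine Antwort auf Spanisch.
Necesitamos integrar nuestra ecuación de la aceleración a(t) = -6·t - 10 2 veces. La integral de la aceleración es la velocidad. Usando v(0) = -4, obtenemos v(t) = -3·t^2 - 10·t - 4. Integrando la velocidad y usando la condición inicial x(0) = 3, obtenemos x(t) = -t^3 - 5·t^2 - 4·t + 3. De la ecuación de la posición x(t) = -t^3 - 5·t^2 - 4·t + 3, sustituimos t = 3 para obtener x = -81.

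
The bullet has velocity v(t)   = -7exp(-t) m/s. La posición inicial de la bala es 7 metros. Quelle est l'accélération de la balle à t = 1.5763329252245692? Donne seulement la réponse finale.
La réponse est 1.44712267633442.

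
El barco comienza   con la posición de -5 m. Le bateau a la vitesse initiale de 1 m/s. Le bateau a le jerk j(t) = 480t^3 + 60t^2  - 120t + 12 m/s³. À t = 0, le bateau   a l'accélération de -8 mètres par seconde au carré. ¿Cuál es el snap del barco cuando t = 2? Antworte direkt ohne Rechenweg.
La respuesta es 5880.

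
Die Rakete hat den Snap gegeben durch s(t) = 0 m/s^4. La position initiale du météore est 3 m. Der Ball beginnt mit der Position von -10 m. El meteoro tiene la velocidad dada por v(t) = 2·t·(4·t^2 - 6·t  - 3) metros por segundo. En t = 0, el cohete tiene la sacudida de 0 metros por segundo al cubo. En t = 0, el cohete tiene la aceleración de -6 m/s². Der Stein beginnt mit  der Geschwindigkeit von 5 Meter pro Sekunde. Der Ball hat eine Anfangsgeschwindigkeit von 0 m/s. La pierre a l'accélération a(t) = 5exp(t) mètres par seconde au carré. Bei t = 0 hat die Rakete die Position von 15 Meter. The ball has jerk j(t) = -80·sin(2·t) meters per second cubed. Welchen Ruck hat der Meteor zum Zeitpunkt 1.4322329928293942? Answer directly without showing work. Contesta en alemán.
j(1.4322329928293942) = 44.7471836558109.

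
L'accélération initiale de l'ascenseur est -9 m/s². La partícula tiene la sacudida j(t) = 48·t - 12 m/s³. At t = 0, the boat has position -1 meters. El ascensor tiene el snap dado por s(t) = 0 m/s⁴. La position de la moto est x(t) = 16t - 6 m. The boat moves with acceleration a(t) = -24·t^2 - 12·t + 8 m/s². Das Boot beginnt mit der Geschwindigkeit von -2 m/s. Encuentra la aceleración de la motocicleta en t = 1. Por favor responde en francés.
Pour résoudre ceci, nous devons prendre 2 dérivées de notre équation de la position x(t) = 16·t - 6. En prenant d/dt de x(t), nous trouvons v(t) = 16. En dérivant la vitesse, nous obtenons l'accélération: a(t) = 0. Nous avons l'accélération a(t) = 0. En substituant t = 1: a(1) = 0.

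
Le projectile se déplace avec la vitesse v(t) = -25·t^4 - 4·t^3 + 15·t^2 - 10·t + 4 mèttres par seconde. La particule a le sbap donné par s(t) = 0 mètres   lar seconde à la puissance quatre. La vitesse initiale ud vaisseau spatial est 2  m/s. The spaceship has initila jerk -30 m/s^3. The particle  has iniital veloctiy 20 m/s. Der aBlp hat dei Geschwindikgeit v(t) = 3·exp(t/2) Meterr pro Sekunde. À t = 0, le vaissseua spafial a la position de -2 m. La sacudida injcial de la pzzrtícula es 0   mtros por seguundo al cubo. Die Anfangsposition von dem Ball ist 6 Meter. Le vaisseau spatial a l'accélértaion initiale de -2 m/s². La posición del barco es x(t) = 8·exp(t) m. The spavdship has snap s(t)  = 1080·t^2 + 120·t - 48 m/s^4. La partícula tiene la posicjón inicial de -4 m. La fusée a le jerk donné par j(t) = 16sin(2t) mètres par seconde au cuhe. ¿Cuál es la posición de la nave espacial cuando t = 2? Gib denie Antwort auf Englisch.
Starting from snap s(t) = 1080·t^2 + 120·t - 48, we take 4 integrals. The antiderivative of snap, with j(0) = -30, gives jerk: j(t) = 360·t^3 + 60·t^2 - 48·t - 30. Finding the integral of j(t) and using a(0) = -2: a(t) = 90·t^4 + 20·t^3 - 24·t^2 - 30·t - 2. Taking ∫a(t)dt and applying v(0) = 2, we find v(t) = 18·t^5 + 5·t^4 - 8·t^3 - 15·t^2 - 2·t + 2. The integral of velocity, with x(0) = -2, gives position: x(t) = 3·t^6 + t^5 - 2·t^4 - 5·t^3 - t^2 + 2·t - 2. From the given position equation x(t) = 3·t^6 + t^5 - 2·t^4 - 5·t^3 - t^2 + 2·t - 2, we substitute t = 2 to get x = 150.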